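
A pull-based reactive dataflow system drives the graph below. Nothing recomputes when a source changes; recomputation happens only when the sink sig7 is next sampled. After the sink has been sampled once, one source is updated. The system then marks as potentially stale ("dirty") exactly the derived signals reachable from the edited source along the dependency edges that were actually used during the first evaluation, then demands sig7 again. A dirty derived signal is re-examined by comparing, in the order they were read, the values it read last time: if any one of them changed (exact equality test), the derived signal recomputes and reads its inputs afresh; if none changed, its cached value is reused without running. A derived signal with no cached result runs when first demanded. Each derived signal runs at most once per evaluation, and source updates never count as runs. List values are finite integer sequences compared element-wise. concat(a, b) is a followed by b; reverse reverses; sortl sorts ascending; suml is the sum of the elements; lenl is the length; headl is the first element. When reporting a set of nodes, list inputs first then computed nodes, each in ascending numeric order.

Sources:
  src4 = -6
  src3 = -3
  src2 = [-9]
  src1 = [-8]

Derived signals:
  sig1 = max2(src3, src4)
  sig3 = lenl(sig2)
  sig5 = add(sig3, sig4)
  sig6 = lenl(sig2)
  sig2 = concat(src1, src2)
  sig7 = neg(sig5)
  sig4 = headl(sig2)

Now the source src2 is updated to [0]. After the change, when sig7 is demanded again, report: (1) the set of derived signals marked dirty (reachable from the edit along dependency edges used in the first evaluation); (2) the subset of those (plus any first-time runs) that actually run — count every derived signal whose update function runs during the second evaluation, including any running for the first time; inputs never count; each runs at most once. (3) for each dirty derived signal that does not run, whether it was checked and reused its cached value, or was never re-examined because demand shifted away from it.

First evaluation (everything demanded from the output):
  sig2 = concat([-8], [-9]) = [-8, -9]
  sig3 = lenl([-8, -9]) = 2
  sig4 = headl([-8, -9]) = -8
  sig5 = add(2, -8) = -6
  sig7 = neg(-6) = 6

Propagation after the edit:
  sig2: runs — src2 [-9]->[0]; result [-8, 0].
  sig3: runs — sig2 [-8, -9]->[-8, 0]; result 2 (same value as before).
  sig4: runs — sig2 [-8, -9]->[-8, 0]; result -8 (same value as before).
  sig5: checked — values it read are unchanged (sig3 unchanged, sig4 unchanged); reused cached -6 without running.
  sig7: checked — values it read are unchanged (sig5 unchanged); reused cached 6 without running.

Key observation: the cutoff stops propagation at sig5 — its inputs' values are unchanged, so it reuses its cache.

Marked dirty: sig2, sig3, sig4, sig5, sig7.
Derived signals that run: sig2, sig3, sig4 — 3 in total.
Checked but reused from cache: sig5, sig7.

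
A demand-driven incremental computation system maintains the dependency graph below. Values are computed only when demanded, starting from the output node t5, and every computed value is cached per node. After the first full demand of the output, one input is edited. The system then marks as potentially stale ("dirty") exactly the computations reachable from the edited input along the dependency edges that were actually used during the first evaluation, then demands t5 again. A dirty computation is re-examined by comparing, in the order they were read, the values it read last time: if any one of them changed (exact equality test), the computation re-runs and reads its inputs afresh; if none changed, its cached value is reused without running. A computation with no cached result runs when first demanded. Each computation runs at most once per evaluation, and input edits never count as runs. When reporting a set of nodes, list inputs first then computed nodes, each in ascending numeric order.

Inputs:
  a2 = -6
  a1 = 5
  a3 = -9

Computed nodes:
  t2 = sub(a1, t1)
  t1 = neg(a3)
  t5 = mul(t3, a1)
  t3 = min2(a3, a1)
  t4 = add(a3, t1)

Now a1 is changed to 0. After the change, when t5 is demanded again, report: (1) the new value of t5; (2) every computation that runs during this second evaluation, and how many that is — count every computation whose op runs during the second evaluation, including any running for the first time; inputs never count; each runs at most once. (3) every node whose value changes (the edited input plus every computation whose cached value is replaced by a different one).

New value of t5: 0.
Computations that run: t3, t5 — 2 in total.
Values that change: a1, t5.

First evaluation (everything demanded from the output):
  t3 = min2(-9, 5) = -9
  t5 = mul(-9, 5) = -45

Propagation after the edit:
  t3: runs — a1 5->0; result -9 (same value as before).
  t5: runs — a1 5->0; result 0.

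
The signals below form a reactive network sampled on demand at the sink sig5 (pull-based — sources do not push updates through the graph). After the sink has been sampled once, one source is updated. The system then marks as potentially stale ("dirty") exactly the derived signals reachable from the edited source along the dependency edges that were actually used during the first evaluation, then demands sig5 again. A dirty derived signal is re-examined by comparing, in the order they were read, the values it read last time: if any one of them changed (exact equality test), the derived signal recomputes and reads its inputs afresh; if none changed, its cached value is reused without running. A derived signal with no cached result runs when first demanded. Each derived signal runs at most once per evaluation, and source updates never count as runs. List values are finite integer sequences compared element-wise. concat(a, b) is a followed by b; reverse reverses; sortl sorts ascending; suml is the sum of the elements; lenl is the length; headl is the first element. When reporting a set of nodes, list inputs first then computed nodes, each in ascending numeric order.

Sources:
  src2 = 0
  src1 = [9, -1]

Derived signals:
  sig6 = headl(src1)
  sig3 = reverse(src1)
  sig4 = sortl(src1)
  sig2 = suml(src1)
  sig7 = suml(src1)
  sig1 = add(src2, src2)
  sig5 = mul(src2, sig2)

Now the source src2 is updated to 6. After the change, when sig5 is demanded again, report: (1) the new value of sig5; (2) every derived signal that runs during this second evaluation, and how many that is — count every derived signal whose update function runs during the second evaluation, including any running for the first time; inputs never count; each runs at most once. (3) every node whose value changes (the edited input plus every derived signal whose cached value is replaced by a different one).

Initial pass — values computed on the first demand:
  sig2 = suml([9, -1]) = 8
  sig5 = mul(0, 8) = 0

Second demand — change propagation:
  sig5: re-runs because src2 0->6; new result 48.

sig5 now evaluates to 48.
Run set: sig5 (1 run).
Changed values: src2, sig5.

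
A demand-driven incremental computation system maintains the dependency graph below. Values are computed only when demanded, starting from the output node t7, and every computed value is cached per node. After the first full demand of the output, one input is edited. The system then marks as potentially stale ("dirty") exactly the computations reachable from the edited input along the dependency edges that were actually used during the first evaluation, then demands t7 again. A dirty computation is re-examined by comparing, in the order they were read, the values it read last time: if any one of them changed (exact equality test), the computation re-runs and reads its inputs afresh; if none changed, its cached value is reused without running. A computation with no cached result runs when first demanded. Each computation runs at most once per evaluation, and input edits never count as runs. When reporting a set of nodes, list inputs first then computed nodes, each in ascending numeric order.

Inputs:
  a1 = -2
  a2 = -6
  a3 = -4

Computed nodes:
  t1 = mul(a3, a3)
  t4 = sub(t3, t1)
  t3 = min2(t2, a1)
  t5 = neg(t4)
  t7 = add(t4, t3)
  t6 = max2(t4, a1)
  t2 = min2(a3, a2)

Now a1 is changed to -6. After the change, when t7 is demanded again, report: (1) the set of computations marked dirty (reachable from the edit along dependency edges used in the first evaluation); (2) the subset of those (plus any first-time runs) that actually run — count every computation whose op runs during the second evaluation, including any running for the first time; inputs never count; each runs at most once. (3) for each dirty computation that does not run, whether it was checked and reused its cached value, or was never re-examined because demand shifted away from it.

Marked dirty: t3, t4, t7.
Computations that run: t3 — 1 in total.
Checked but reused from cache: t4, t7.
Key observation: the change is absorbed at t3 — it re-runs but produces the same value, and the output's value is unchanged.

First evaluation (everything demanded from the output):
  t1 = mul(-4, -4) = 16
  t2 = min2(-4, -6) = -6
  t3 = min2(-6, -2) = -6
  t4 = sub(-6, 16) = -22
  t7 = add(-22, -6) = -28

Propagation after the edit:
  t3: runs — a1 -2->-6; result -6 (same value as before).
  t4: checked — values it read are unchanged (t3 unchanged, t1 unchanged); reused cached -22 without running.
  t7: checked — values it read are unchanged (t4 unchanged, t3 unchanged); reused cached -28 without running.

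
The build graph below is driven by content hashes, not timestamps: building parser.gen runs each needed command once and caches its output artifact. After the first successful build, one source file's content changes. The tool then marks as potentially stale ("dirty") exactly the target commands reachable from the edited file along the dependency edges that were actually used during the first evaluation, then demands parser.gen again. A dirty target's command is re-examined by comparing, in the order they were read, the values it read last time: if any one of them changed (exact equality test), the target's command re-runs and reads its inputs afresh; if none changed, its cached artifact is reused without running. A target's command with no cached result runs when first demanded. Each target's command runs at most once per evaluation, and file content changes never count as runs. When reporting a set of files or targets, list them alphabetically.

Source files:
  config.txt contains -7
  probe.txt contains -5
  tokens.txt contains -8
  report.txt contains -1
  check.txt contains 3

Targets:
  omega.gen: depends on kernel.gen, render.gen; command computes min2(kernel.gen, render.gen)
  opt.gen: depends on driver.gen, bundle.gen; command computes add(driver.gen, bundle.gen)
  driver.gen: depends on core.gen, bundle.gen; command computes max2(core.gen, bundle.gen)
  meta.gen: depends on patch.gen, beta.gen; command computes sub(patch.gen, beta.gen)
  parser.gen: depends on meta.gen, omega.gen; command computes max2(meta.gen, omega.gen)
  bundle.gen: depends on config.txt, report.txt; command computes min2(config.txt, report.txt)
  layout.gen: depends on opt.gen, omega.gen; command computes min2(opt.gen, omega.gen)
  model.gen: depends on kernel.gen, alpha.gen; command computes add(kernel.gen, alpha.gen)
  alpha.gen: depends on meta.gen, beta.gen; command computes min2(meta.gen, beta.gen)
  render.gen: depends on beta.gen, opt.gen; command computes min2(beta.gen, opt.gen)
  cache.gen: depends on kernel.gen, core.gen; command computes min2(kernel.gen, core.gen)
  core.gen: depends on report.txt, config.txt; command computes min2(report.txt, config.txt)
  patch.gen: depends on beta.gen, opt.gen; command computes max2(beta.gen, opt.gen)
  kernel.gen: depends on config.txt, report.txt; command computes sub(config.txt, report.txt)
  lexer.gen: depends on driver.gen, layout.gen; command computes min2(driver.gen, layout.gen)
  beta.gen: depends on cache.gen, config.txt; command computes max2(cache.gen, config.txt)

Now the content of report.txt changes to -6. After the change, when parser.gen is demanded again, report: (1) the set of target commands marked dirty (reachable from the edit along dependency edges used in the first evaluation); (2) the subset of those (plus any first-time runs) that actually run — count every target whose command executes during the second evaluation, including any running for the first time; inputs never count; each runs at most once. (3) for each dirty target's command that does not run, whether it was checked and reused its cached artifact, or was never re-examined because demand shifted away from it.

Initial pass — values computed on the first demand:
  bundle.gen = min2(-7, -1) = -7
  core.gen = min2(-1, -7) = -7
  driver.gen = max2(-7, -7) = -7
  kernel.gen = sub(-7, -1) = -6
  cache.gen = min2(-6, -7) = -7
  beta.gen = max2(-7, -7) = -7
  opt.gen = add(-7, -7) = -14
  patch.gen = max2(-7, -14) = -7
  meta.gen = sub(-7, -7) = 0
  render.gen = min2(-7, -14) = -14
  omega.gen = min2(-6, -14) = -14
  parser.gen = max2(0, -14) = 0

Second demand — change propagation:
  bundle.gen: re-runs because report.txt -1->-6; new result -7 (unchanged).
  core.gen: re-runs because report.txt -1->-6; new result -7 (unchanged).
  driver.gen: re-examined; everything it read last time is the same (core.gen unchanged, bundle.gen unchanged) — cache -7 kept, no run.
  kernel.gen: re-runs because report.txt -1->-6; new result -1.
  cache.gen: re-runs because kernel.gen -6->-1; new result -7 (unchanged).
  beta.gen: re-examined; everything it read last time is the same (cache.gen unchanged, config.txt unchanged) — cache -7 kept, no run.
  opt.gen: re-examined; everything it read last time is the same (driver.gen unchanged, bundle.gen unchanged) — cache -14 kept, no run.
  patch.gen: re-examined; everything it read last time is the same (beta.gen unchanged, opt.gen unchanged) — cache -7 kept, no run.
  meta.gen: re-examined; everything it read last time is the same (patch.gen unchanged, beta.gen unchanged) — cache 0 kept, no run.
  render.gen: re-examined; everything it read last time is the same (beta.gen unchanged, opt.gen unchanged) — cache -14 kept, no run.
  omega.gen: re-runs because kernel.gen -6->-1; new result -14 (unchanged).
  parser.gen: re-examined; everything it read last time is the same (meta.gen unchanged, omega.gen unchanged) — cache 0 kept, no run.

The important point: at driver.gen every value read last time is unchanged, so the dirty flag clears without a run.

Dirty set: beta.gen, bundle.gen, cache.gen, core.gen, driver.gen, kernel.gen, meta.gen, omega.gen, opt.gen, parser.gen, patch.gen, render.gen.
Run set: bundle.gen, cache.gen, core.gen, kernel.gen, omega.gen (5 run).
Re-examined without running (cache reused): beta.gen, driver.gen, meta.gen, opt.gen, parser.gen, patch.gen, render.gen.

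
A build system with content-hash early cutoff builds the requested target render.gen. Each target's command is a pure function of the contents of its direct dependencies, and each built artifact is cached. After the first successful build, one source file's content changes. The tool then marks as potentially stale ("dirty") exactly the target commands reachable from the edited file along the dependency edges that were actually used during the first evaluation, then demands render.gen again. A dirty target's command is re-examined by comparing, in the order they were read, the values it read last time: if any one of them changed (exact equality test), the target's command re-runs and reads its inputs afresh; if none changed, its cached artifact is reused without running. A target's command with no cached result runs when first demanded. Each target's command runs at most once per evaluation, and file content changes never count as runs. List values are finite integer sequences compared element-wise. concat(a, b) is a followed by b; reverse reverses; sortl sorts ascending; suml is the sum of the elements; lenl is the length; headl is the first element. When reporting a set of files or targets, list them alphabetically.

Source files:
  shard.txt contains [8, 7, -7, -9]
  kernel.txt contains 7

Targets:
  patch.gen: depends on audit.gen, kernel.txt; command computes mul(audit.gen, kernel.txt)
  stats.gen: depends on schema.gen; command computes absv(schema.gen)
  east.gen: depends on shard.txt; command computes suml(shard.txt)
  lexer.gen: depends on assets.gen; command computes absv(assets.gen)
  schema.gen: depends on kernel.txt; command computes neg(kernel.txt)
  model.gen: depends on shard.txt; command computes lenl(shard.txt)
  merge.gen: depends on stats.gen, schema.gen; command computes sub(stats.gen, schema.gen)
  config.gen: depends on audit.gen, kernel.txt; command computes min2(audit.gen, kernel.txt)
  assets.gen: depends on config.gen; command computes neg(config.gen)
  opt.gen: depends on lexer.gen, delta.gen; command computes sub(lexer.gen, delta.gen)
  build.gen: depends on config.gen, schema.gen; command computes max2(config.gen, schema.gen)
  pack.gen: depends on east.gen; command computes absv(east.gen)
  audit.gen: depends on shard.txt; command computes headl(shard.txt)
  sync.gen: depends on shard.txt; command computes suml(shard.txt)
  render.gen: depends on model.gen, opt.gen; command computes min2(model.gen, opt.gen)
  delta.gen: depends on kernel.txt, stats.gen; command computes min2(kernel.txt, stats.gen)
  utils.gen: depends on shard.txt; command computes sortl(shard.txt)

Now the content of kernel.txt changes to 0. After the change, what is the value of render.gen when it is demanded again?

New value of render.gen: 0.
Key observation: the change is absorbed at opt.gen — it re-runs but produces the same value, and the output's value is unchanged.

First evaluation (everything demanded from the output):
  audit.gen = headl([8, 7, -7, -9]) = 8
  config.gen = min2(8, 7) = 7
  assets.gen = neg(7) = -7
  lexer.gen = absv(-7) = 7
  model.gen = lenl([8, 7, -7, -9]) = 4
  schema.gen = neg(7) = -7
  stats.gen = absv(-7) = 7
  delta.gen = min2(7, 7) = 7
  opt.gen = sub(7, 7) = 0
  render.gen = min2(4, 0) = 0

Propagation after the edit:
  config.gen: runs — kernel.txt 7->0; result 0.
  assets.gen: runs — config.gen 7->0; result 0.
  lexer.gen: runs — assets.gen -7->0; result 0.
  schema.gen: runs — kernel.txt 7->0; result 0.
  stats.gen: runs — schema.gen -7->0; result 0.
  delta.gen: runs — kernel.txt 7->0; stats.gen 7->0; result 0.
  opt.gen: runs — lexer.gen 7->0; delta.gen 7->0; result 0 (same value as before).
  render.gen: checked — values it read are unchanged (model.gen unchanged, opt.gen unchanged); reused cached 0 without running.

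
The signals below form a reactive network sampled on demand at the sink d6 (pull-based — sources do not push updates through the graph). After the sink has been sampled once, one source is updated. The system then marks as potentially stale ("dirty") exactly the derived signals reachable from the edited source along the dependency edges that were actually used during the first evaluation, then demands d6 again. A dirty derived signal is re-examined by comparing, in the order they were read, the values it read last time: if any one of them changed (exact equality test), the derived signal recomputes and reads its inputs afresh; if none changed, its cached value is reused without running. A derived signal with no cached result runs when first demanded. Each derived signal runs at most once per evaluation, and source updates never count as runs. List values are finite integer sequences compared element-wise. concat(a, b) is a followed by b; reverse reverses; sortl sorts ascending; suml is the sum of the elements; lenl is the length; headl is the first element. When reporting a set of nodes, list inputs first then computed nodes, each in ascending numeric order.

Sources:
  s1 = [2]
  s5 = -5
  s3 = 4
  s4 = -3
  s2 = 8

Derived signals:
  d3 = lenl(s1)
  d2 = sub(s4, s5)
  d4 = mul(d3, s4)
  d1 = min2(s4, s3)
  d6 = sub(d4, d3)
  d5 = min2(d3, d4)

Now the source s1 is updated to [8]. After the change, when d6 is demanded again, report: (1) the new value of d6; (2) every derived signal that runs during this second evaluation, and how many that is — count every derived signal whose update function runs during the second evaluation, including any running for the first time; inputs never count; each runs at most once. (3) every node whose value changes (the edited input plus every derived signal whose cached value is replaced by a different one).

d6 now evaluates to -4.
Run set: d3 (1 run).
Changed values: s1.
The important point: d3 recomputes to an identical value, and the output ends up unchanged.

Initial pass — values computed on the first demand:
  d3 = lenl([2]) = 1
  d4 = mul(1, -3) = -3
  d6 = sub(-3, 1) = -4

Second demand — change propagation:
  d3: re-runs because s1 [2]->[8]; new result 1 (unchanged).
  d4: re-examined; everything it read last time is the same (d3 unchanged, s4 unchanged) — cache -3 kept, no run.
  d6: re-examined; everything it read last time is the same (d4 unchanged, d3 unchanged) — cache -4 kept, no run.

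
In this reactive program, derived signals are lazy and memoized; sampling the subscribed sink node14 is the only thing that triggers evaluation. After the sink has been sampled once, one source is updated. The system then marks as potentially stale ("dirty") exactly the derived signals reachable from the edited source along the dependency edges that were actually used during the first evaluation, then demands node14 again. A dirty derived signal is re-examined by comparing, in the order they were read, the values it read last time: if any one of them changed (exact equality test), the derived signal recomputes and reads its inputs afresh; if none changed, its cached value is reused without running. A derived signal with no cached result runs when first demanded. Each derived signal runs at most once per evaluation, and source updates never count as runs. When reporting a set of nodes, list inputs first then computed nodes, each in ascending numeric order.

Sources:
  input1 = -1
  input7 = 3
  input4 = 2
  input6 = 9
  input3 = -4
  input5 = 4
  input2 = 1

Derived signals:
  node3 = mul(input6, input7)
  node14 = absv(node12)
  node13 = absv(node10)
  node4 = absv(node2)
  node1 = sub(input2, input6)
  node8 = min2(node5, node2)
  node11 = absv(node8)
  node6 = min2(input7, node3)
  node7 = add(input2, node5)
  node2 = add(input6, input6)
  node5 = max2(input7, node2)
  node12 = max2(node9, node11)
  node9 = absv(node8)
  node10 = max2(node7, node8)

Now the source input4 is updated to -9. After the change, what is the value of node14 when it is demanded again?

First demand of the output computes:
  node2 = add(9, 9) = 18
  node5 = max2(3, 18) = 18
  node8 = min2(18, 18) = 18
  node9 = absv(18) = 18
  node11 = absv(18) = 18
  node12 = max2(18, 18) = 18
  node14 = absv(18) = 18

After the edit, cleaning proceeds:
  no node depends on input4 at all; the second demand re-runs nothing.

Note the shortcut — nothing in the graph depends on input4 at all, so no recomputation happens.

Demanding node14 again yields 18.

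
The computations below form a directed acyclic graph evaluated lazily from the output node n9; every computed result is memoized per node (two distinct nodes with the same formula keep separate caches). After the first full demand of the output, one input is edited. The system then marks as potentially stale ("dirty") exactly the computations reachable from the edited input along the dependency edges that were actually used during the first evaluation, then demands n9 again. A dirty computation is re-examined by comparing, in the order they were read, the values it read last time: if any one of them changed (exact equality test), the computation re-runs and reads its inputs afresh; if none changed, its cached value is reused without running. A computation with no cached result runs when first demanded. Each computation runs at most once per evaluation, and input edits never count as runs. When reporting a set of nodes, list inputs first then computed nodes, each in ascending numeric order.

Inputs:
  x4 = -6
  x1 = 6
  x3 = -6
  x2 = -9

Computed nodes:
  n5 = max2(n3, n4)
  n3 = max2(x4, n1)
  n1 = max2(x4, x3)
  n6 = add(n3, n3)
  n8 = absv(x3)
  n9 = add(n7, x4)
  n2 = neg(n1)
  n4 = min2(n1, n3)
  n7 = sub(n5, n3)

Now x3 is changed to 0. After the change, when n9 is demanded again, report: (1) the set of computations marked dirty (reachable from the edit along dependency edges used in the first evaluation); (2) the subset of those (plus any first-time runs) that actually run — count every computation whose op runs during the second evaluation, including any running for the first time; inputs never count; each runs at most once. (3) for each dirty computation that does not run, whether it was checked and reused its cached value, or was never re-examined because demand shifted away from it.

First demand of the output computes:
  n1 = max2(-6, -6) = -6
  n3 = max2(-6, -6) = -6
  n4 = min2(-6, -6) = -6
  n5 = max2(-6, -6) = -6
  n7 = sub(-6, -6) = 0
  n9 = add(0, -6) = -6

After the edit, cleaning proceeds:
  n1: a read changed (x3 -6->0) — executes, giving 0.
  n3: a read changed (n1 -6->0) — executes, giving 0.
  n4: a read changed (n1 -6->0; n3 -6->0) — executes, giving 0.
  n5: a read changed (n3 -6->0; n4 -6->0) — executes, giving 0.
  n7: a read changed (n5 -6->0; n3 -6->0) — executes, giving 0 — identical to its old value.
  n9: dirty, but its reads are unchanged (n7 unchanged, x4 unchanged); cached -6 stands.

Note the absorption at n7: it re-runs yet its value is the same, leaving the output's value untouched.

The edit dirties: n1, n3, n4, n5, n7, n9.
5 computations run: n1, n3, n4, n5, n7.
Cache hits after checking: n9.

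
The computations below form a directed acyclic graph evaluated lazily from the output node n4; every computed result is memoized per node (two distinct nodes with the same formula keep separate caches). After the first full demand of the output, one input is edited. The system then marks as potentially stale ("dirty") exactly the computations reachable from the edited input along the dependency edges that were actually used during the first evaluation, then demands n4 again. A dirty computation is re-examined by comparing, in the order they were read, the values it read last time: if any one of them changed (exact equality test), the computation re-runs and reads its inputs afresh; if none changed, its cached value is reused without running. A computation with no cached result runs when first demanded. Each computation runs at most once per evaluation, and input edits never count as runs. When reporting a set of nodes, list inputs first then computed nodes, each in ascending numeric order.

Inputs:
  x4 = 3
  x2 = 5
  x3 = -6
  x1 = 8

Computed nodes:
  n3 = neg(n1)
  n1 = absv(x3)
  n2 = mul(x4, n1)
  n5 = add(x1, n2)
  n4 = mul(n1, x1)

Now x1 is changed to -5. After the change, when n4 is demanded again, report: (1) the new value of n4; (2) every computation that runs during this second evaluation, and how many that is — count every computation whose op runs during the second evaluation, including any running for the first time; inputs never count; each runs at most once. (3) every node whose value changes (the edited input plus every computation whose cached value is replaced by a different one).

Demanding n4 again yields -30.
1 computations run: n4.
The nodes whose values change: x1, n4.

First demand of the output computes:
  n1 = absv(-6) = 6
  n4 = mul(6, 8) = 48

After the edit, cleaning proceeds:
  n4: a read changed (x1 8->-5) — executes, giving -30.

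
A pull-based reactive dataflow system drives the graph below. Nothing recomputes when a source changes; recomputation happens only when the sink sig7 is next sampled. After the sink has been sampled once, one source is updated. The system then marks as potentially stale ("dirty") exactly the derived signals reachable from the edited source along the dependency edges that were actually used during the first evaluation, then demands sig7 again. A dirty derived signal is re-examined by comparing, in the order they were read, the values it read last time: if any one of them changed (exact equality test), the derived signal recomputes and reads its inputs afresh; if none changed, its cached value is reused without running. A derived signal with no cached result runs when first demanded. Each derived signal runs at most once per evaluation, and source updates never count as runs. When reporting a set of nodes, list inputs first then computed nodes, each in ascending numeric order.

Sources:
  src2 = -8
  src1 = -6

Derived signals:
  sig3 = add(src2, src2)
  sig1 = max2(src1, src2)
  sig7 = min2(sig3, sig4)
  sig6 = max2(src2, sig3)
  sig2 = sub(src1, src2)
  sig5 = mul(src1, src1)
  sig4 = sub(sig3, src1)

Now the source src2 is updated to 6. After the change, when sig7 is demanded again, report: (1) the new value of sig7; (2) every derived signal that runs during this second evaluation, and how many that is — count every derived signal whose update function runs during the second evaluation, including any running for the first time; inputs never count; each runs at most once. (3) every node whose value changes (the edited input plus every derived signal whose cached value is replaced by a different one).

New value of sig7: 12.
Derived signals that run: sig3, sig4, sig7 — 3 in total.
Values that change: src2, sig3, sig4, sig7.

First evaluation (everything demanded from the output):
  sig3 = add(-8, -8) = -16
  sig4 = sub(-16, -6) = -10
  sig7 = min2(-16, -10) = -16

Propagation after the edit:
  sig3: runs — src2 -8->6; src2 -8->6; result 12.
  sig4: runs — sig3 -16->12; result 18.
  sig7: runs — sig3 -16->12; sig4 -10->18; result 12.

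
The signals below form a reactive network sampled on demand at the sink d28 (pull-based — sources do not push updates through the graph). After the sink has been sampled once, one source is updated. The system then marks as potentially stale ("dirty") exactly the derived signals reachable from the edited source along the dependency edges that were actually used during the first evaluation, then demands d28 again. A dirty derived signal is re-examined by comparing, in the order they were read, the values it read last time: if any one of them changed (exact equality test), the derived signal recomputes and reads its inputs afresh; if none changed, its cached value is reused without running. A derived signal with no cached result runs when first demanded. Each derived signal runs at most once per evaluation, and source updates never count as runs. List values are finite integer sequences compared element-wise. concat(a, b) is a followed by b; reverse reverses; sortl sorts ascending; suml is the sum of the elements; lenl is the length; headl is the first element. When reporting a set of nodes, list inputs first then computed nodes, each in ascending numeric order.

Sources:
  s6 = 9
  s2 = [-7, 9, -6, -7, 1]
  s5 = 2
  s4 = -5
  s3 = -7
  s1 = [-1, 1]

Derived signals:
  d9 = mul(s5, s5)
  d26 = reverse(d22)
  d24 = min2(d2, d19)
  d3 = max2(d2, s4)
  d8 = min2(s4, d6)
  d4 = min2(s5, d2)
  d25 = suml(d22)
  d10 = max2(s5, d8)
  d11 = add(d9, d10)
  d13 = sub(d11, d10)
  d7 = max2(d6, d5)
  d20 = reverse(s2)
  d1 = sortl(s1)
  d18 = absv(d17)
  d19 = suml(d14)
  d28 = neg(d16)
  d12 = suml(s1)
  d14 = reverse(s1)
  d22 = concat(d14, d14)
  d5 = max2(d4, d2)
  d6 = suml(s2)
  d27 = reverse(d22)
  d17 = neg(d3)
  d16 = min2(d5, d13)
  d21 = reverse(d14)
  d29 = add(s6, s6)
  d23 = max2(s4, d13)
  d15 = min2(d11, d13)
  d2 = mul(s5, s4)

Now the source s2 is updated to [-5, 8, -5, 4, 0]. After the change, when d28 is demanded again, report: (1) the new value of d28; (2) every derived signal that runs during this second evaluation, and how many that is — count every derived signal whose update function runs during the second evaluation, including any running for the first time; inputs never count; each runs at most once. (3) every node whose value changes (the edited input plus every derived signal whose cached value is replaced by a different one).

Initial pass — values computed on the first demand:
  d2 = mul(2, -5) = -10
  d4 = min2(2, -10) = -10
  d5 = max2(-10, -10) = -10
  d6 = suml([-7, 9, -6, -7, 1]) = -10
  d8 = min2(-5, -10) = -10
  d9 = mul(2, 2) = 4
  d10 = max2(2, -10) = 2
  d11 = add(4, 2) = 6
  d13 = sub(6, 2) = 4
  d16 = min2(-10, 4) = -10
  d28 = neg(-10) = 10

Second demand — change propagation:
  d6: re-runs because s2 [-7, 9, -6, -7, 1]->[-5, 8, -5, 4, 0]; new result 2.
  d8: re-runs because d6 -10->2; new result -5.
  d10: re-runs because d8 -10->-5; new result 2 (unchanged).
  d11: re-examined; everything it read last time is the same (d9 unchanged, d10 unchanged) — cache 6 kept, no run.
  d13: re-examined; everything it read last time is the same (d11 unchanged, d10 unchanged) — cache 4 kept, no run.
  d16: re-examined; everything it read last time is the same (d5 unchanged, d13 unchanged) — cache -10 kept, no run.
  d28: re-examined; everything it read last time is the same (d16 unchanged) — cache 10 kept, no run.

The important point: d10 recomputes to an identical value, and the output ends up unchanged.

d28 now evaluates to 10.
Run set: d6, d8, d10 (3 run).
Changed values: s2, d6, d8.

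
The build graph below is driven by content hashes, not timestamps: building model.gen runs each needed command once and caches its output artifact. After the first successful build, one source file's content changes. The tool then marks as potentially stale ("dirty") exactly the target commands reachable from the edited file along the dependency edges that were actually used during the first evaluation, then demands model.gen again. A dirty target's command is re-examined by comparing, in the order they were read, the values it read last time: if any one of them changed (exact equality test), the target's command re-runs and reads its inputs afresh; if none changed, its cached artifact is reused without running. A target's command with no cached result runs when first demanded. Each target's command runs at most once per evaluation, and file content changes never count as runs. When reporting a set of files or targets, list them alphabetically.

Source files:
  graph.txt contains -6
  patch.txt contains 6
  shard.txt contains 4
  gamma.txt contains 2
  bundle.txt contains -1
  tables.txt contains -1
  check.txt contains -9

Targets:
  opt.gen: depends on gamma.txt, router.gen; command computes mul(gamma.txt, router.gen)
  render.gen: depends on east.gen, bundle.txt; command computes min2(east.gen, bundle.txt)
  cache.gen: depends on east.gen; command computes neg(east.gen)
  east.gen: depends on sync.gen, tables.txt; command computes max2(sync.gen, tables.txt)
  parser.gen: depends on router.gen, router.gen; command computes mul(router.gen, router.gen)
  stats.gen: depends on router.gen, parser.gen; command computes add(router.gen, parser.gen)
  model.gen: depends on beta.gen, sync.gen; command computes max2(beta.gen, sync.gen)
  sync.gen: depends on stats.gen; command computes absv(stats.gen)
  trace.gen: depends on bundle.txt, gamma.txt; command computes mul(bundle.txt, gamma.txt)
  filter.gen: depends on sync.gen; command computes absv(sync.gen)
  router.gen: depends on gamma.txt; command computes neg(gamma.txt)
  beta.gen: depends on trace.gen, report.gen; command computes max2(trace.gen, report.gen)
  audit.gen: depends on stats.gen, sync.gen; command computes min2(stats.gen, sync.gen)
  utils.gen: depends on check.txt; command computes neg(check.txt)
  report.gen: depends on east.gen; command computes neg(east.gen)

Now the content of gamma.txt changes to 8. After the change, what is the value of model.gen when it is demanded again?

model.gen now evaluates to 56.

Initial pass — values computed on the first demand:
  router.gen = neg(2) = -2
  parser.gen = mul(-2, -2) = 4
  stats.gen = add(-2, 4) = 2
  sync.gen = absv(2) = 2
  east.gen = max2(2, -1) = 2
  report.gen = neg(2) = -2
  trace.gen = mul(-1, 2) = -2
  beta.gen = max2(-2, -2) = -2
  model.gen = max2(-2, 2) = 2

Second demand — change propagation:
  router.gen: re-runs because gamma.txt 2->8; new result -8.
  parser.gen: re-runs because router.gen -2->-8; router.gen -2->-8; new result 64.
  stats.gen: re-runs because router.gen -2->-8; parser.gen 4->64; new result 56.
  sync.gen: re-runs because stats.gen 2->56; new result 56.
  east.gen: re-runs because sync.gen 2->56; new result 56.
  report.gen: re-runs because east.gen 2->56; new result -56.
  trace.gen: re-runs because gamma.txt 2->8; new result -8.
  beta.gen: re-runs because trace.gen -2->-8; report.gen -2->-56; new result -8.
  model.gen: re-runs because beta.gen -2->-8; sync.gen 2->56; new result 56.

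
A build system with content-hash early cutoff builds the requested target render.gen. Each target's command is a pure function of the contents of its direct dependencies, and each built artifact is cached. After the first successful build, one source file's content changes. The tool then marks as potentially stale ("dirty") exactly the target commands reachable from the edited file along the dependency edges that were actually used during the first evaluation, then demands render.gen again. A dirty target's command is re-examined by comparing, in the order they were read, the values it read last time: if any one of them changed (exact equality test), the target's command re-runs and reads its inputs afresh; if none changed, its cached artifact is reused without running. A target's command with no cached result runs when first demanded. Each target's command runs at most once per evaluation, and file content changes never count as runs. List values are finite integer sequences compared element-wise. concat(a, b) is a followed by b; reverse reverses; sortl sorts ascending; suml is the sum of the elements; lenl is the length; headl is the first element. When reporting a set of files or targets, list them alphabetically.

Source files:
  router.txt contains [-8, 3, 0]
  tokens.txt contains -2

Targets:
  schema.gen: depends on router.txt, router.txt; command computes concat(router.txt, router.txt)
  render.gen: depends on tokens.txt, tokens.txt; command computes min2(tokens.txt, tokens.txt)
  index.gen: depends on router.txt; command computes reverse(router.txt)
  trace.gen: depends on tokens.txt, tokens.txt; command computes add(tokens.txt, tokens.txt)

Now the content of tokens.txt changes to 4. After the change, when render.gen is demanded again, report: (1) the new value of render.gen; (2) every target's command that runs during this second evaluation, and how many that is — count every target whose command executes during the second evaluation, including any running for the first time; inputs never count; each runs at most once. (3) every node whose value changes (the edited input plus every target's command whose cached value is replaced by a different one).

First evaluation (everything demanded from the output):
  render.gen = min2(-2, -2) = -2

Propagation after the edit:
  render.gen: runs — tokens.txt -2->4; tokens.txt -2->4; result 4.

New value of render.gen: 4.
Target commands that run: render.gen — 1 in total.
Values that change: render.gen, tokens.txt.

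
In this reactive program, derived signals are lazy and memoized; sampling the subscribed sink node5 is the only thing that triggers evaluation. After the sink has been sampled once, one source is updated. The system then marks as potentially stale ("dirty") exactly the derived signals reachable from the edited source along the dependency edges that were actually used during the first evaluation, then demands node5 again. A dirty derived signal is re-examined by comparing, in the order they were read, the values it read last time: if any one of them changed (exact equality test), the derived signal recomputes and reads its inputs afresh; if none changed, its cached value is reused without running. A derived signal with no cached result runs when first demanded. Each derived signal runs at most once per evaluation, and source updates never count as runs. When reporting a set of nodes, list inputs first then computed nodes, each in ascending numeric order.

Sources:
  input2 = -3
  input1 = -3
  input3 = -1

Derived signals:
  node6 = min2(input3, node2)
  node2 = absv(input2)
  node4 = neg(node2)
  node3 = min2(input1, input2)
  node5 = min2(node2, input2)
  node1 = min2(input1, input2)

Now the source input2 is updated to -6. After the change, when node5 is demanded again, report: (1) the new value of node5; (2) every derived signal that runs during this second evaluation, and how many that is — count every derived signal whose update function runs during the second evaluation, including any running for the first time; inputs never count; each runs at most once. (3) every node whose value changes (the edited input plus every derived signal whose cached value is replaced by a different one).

Demanding node5 again yields -6.
2 derived signals run: node2, node5.
The nodes whose values change: input2, node2, node5.

First demand of the output computes:
  node2 = absv(-3) = 3
  node5 = min2(3, -3) = -3

After the edit, cleaning proceeds:
  node2: a read changed (input2 -3->-6) — executes, giving 6.
  node5: a read changed (node2 3->6; input2 -3->-6) — executes, giving -6.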